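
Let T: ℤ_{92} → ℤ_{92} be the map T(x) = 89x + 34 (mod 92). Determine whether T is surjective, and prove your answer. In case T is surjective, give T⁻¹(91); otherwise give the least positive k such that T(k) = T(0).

Recall: surjectivity means every element of the codomain has a preimage under T.
Since gcd(89, 92) = 1, 89 is invertible modulo 92. Euclid's algorithm: 92 = 1·89 + 3, 89 = 29·3 + 2, 3 = 1·2 + 1; back-substituting gives 1 = 61·89 − 59·92, so 89⁻¹ ≡ 61 (mod 92).
Then y ↦ 61(y − 34) is a two-sided inverse to T, so every y ∈ ℤ_{92} has a preimage.
Thus T is surjective.
Since T is surjective, we find T⁻¹(91): we need 89x ≡ 91 − 34 ≡ 57 (mod 92). Using 89⁻¹ = 61: x ≡ 61·57 = 3477 = 37·92 + 73, so x = 73.
Check: T(73) = 89·73 + 34 = 6531 = 70·92 + 91 ≡ 91 (mod 92).

73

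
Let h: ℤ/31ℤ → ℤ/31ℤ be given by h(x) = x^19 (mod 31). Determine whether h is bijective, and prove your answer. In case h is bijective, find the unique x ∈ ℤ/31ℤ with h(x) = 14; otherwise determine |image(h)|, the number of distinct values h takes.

7

Since 31 is prime, the nonzero elements of ℤ/31ℤ form a cyclic group of order 30.
As gcd(19, 30) = 1, raising to the 19th power is a bijection on this group: if a^19 ≡ b^19 then (ab^{−1})^19 = 1, and the only element of order dividing gcd(19, 30) = 1 is 1, so a = b.
With h(0) = 0 this makes h injective on all of ℤ/31ℤ, hence bijective (finite equal-size domain and codomain). In particular h is bijective.
Since h is bijective, we find the preimage of 14. The inverse of x ↦ x^19 on (ℤ/31ℤ)^× is x ↦ x^19, because 19·19 = 361 = 12·30 + 1 ≡ 1 (mod 30) and x^{30} = 1 for x ≠ 0 (Fermat). So h⁻¹(14) = 14^19 mod 31.
Repeated squaring mod 31: 14^1 ≡ 14, 14^2 ≡ 14² = 196 ≡ 10, 14^4 ≡ 10² = 100 ≡ 7, 14^8 ≡ 7² = 49 ≡ 18, 14^16 ≡ 18² = 324 ≡ 14. Since 19 = 16 + 2 + 1, 14^19 ≡ 14·10·14: 14·10 = 140 ≡ 16, then 16·14 = 224 ≡ 7. So 14^19 ≡ 7 (mod 31).
Hence h⁻¹(14) = 7.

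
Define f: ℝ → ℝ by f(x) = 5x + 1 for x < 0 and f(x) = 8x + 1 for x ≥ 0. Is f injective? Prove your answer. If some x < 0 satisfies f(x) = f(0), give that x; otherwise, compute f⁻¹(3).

1/4

Both pieces are strictly increasing (slopes 5 and 8), so each is injective on its own interval.
The left piece maps (−∞, 0) onto (−∞, 1); the right piece maps [0, ∞) onto [1, ∞).
These images are disjoint, so no value is attained by both pieces. Therefore f is injective.
Because the two images are disjoint, no x < 0 has f(x) = f(0), so we compute f⁻¹(3): 3 lies in [1, ∞), so solve 8x + 1 = 3: x = (3 − 1)/8 = 1/4.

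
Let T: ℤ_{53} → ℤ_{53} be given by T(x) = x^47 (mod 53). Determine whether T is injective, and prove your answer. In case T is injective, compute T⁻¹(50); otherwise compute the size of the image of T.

31

Since 53 is prime, the nonzero elements of ℤ_{53} form a cyclic group of order 52.
As gcd(47, 52) = 1, raising to the 47th power is a bijection on this group: if u^47 ≡ v^47 then (uv^{−1})^47 = 1, and the only element of order dividing gcd(47, 52) = 1 is 1, so u = v.
With T(0) = 0 this makes T injective on all of ℤ_{53}, hence bijective (finite equal-size domain and codomain). In particular T is injective.
Since T is injective, we find the preimage of 50. The inverse of x ↦ x^47 on (ℤ_{53})^× is x ↦ x^31, because 47·31 = 1457 = 28·52 + 1 ≡ 1 (mod 52) and x^{52} = 1 for x ≠ 0 (Fermat). So T⁻¹(50) = 50^31 mod 53.
Repeated squaring mod 53: 50^1 ≡ 50, 50^2 ≡ 50² = 2500 ≡ 9, 50^4 ≡ 9² = 81 ≡ 28, 50^8 ≡ 28² = 784 ≡ 42, 50^16 ≡ 42² = 1764 ≡ 15. Since 31 = 16 + 8 + 4 + 2 + 1, 50^31 ≡ 15·42·28·9·50: 15·42 = 630 ≡ 47, then 47·28 = 1316 ≡ 44, then 44·9 = 396 ≡ 25, then 25·50 = 1250 ≡ 31. So 50^31 ≡ 31 (mod 53).
Hence T⁻¹(50) = 31.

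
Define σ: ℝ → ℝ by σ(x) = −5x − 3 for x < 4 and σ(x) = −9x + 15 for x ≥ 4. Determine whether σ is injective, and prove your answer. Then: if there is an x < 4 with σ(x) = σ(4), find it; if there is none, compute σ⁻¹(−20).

18/5

Both pieces are strictly decreasing (slopes −5 and −9), so each is injective on its own interval.
The left piece maps (−∞, 4) onto (−23, ∞); the right piece maps [4, ∞) onto (−∞, −21].
These images overlap. In particular σ(4) = −21 (right piece), and solving −5x − 3 = −21 on the left piece gives x = 18/5 < 4.
So σ(18/5) = σ(4) with 18/5 ≠ 4, and σ is not injective. This x = 18/5 is the requested value below 4.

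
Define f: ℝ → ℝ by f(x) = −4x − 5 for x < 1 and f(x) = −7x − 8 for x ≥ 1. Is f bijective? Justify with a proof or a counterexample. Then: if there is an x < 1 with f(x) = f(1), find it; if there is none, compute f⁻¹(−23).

Both pieces are strictly decreasing (slopes −4 and −7), so each is injective on its own interval.
The left piece maps (−∞, 1) onto (−9, ∞); the right piece maps [1, ∞) onto (−∞, −15].
The images leave a gap (−9 has no preimage), so f is not surjective, hence not bijective.
Because the two images are disjoint, no x < 1 has f(x) = f(1), so we compute f⁻¹(−23): −23 lies in (−∞, −15], so solve −7x − 8 = −23: x = (−23 + 8)/(−7) = 15/7.

15/7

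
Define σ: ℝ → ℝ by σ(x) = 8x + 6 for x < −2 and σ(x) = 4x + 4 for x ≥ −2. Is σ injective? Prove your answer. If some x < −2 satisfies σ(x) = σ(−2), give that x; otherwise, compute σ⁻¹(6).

Both pieces are strictly increasing (slopes 8 and 4), so each is injective on its own interval.
The left piece maps (−∞, −2) onto (−∞, −10); the right piece maps [−2, ∞) onto [−4, ∞).
These images are disjoint, so no value is attained by both pieces. Hence σ is injective.
Because the two images are disjoint, no x < −2 has σ(x) = σ(−2), so we compute σ⁻¹(6): 6 lies in [−4, ∞), so solve 4x + 4 = 6: x = (6 − 4)/4 = 1/2.

1/2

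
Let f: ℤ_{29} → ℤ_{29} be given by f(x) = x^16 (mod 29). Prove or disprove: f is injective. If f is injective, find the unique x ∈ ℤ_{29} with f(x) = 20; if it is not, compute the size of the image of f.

f(2): Repeated squaring mod 29: 2^1 ≡ 2, 2^2 ≡ 2² = 4, 2^4 ≡ 4² = 16, 2^8 ≡ 16² = 256 ≡ 24, 2^16 ≡ 24² = 576 ≡ 25. So 2^16 ≡ 25 (mod 29).
f(5): Repeated squaring mod 29: 5^1 ≡ 5, 5^2 ≡ 5² = 25, 5^4 ≡ 25² = 625 ≡ 16, 5^8 ≡ 16² = 256 ≡ 24, 5^16 ≡ 24² = 576 ≡ 25. So 5^16 ≡ 25 (mod 29).
So f(2) = f(5) = 25 while 2 ≠ 5, hence f is not injective.
Since f is not injective, we determine |image(f)|. Computing x^16 mod 29 for each x (by repeated squaring, reducing mod 29 at every step), the values f(0), f(1), …, f(28) are: 0, 1, 25, 20, 16, 25, 7, 20, 23, 23, 16, 24, 1, 24, 7, 7, 24, 1, 24, 16, 23, 23, 20, 7, 25, 16, 20, 25, 1.
The distinct values are {0, 1, 7, 16, 20, 23, 24, 25}; there are 8 of them.

8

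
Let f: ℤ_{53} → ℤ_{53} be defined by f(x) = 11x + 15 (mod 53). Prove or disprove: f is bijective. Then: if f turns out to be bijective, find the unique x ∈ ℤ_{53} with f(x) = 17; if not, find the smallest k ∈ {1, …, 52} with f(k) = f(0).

If f(x_1) = f(x_2), then 11x_1 ≡ 11x_2 (mod 53). Because gcd(11, 53) = 1, we may cancel 11 to get x_1 ≡ x_2 (mod 53).
We now compute 11⁻¹ mod 53 explicitly. Euclid's algorithm: 53 = 4·11 + 9, 11 = 1·9 + 2, 9 = 4·2 + 1; back-substituting gives 1 = 29·11 − 6·53, so 11⁻¹ ≡ 29 (mod 53).
Then y ↦ 29(y − 15) is a two-sided inverse to f, so every y ∈ ℤ_{53} has a preimage.
Hence f is bijective.
Since f is bijective, we find f⁻¹(17): we need 11x ≡ 17 − 15 ≡ 2 (mod 53). Using 11⁻¹ = 29: x ≡ 29·2 = 58 = 1·53 + 5, so x = 5.
Check: f(5) = 11·5 + 15 = 70 = 1·53 + 17 ≡ 17 (mod 53).

5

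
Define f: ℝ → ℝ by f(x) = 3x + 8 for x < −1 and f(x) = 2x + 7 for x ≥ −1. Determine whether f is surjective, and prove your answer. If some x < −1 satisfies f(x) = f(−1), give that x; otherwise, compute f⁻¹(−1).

-3

Both pieces are strictly increasing (slopes 3 and 2), so each is injective on its own interval.
The left piece maps (−∞, −1) onto (−∞, 5); the right piece maps [−1, ∞) onto [5, ∞).
These images together cover ℝ, so f is surjective.
Because the two images are disjoint, no x < −1 has f(x) = f(−1), so we compute f⁻¹(−1): −1 lies in (−∞, 5), so solve 3x + 8 = −1: x = (−1 − 8)/3 = −3.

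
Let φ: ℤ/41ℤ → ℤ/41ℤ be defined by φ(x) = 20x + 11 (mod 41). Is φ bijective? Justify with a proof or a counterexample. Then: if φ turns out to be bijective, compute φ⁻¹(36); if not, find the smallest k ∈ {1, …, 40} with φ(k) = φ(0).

By definition, φ is injective if φ(x_1) = φ(x_2) implies x_1 = x_2.
Suppose φ(x_1) = φ(x_2) in ℤ/41ℤ. Then 20x_1 + 11 ≡ 20x_2 + 11 (mod 41), therefore 20(x_1 − x_2) ≡ 0 (mod 41).
Since gcd(20, 41) = 1, 20 is invertible modulo 41, therefore x_1 − x_2 ≡ 0 (mod 41), i.e. x_1 = x_2.
We now compute 20⁻¹ mod 41 explicitly. Euclid's algorithm: 41 = 2·20 + 1; back-substituting gives 1 = 39·20 − 19·41, so 20⁻¹ ≡ 39 (mod 41).
For any y ∈ ℤ/41ℤ, x = 39(y − 11) mod 41 satisfies φ(x) = 20·39(y − 11) + 11 ≡ y (since 20·39 ≡ 1 mod 41). So every y has a preimage.
Thus φ is bijective.
Since φ is bijective, we find φ⁻¹(36): we need 20x ≡ 36 − 11 ≡ 25 (mod 41). Using 20⁻¹ = 39: x ≡ 39·25 = 975 = 23·41 + 32, so x = 32.
Check: φ(32) = 20·32 + 11 = 651 = 15·41 + 36 ≡ 36 (mod 41).

32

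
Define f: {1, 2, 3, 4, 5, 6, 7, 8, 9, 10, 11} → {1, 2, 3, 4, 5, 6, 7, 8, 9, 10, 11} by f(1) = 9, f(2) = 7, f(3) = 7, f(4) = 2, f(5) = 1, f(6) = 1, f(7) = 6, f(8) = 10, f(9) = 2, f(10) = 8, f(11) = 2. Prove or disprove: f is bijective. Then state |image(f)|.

f(2) = 7 = f(3) with 2 ≠ 3, so f is not injective, hence not bijective.
The image of f is {1, 2, 6, 7, 8, 9, 10}, which has 7 elements.

7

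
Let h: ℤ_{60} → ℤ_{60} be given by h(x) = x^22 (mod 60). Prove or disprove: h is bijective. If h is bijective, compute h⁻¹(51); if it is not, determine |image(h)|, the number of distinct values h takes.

12

h(2): Repeated squaring mod 60: 2^1 ≡ 2, 2^2 ≡ 2² = 4, 2^4 ≡ 4² = 16, 2^8 ≡ 16² = 256 ≡ 16, 2^16 ≡ 16² = 256 ≡ 16. Since 22 = 16 + 4 + 2, 2^22 ≡ 16·16·4: 16·16 = 256 ≡ 16, then 16·4 = 64 ≡ 4. So 2^22 ≡ 4 (mod 60).
h(8): Repeated squaring mod 60: 8^1 ≡ 8, 8^2 ≡ 8² = 64 ≡ 4, 8^4 ≡ 4² = 16, 8^8 ≡ 16² = 256 ≡ 16, 8^16 ≡ 16² = 256 ≡ 16. Since 22 = 16 + 4 + 2, 8^22 ≡ 16·16·4: 16·16 = 256 ≡ 16, then 16·4 = 64 ≡ 4. So 8^22 ≡ 4 (mod 60).
So h(2) = h(8) = 4 while 2 ≠ 8, thus h is not injective, hence not bijective.
Since h is not bijective, we determine |image(h)|. Computing x^22 mod 60 for each x (by repeated squaring, reducing mod 60 at every step), the values h(0), h(1), …, h(59) are: 0, 1, 4, 9, 16, 25, 36, 49, 4, 21, 40, 1, 24, 49, 16, 45, 16, 49, 24, 1, 40, 21, 4, 49, 36, 25, 16, 9, 4, 1, 0, 1, 4, 9, 16, 25, 36, 49, 4, 21, 40, 1, 24, 49, 16, 45, 16, 49, 24, 1, 40, 21, 4, 49, 36, 25, 16, 9, 4, 1.
The distinct values are {0, 1, 4, 9, 16, 21, 24, 25, 36, 40, 45, 49}; there are 12 of them.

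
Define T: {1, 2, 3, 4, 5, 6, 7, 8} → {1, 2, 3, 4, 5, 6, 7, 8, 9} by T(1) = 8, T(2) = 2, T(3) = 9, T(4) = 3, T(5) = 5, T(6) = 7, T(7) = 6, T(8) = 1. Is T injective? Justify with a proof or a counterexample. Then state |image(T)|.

The values T(1), …, T(8) are 8, 2, 9, 3, 5, 7, 6, 1 — all distinct.
So T(s) = T(t) only when s = t, and T is injective.
The image of T is {1, 2, 3, 5, 6, 7, 8, 9}, which has 8 elements.

8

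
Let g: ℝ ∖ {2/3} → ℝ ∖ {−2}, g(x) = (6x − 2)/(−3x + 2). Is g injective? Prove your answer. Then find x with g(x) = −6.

Suppose g(a) = g(b). Cross-multiplying: (6a − 2)(−3b + 2) = (6b − 2)(−3a + 2).
Expanding both sides and cancelling the symmetric terms leaves 6·(a − b) = 0. Since 6 ≠ 0, a = b. Thus g is injective.
Solving g(x) = −6: cross-multiplying gives 6x − 2 = −6(−3x + 2), which rearranges to −12x = −10, so x = 5/6.

5/6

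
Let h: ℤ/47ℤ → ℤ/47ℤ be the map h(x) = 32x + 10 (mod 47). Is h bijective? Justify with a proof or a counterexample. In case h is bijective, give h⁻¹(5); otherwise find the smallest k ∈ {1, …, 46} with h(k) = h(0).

Recall that injectivity means: for all s, t in the domain, h(s) = h(t) implies s = t.
If h(s) = h(t), then 32s ≡ 32t (mod 47). Because gcd(32, 47) = 1, we may cancel 32 to get s ≡ t (mod 47).
We now compute 32⁻¹ mod 47 explicitly. Euclid's algorithm: 47 = 1·32 + 15, 32 = 2·15 + 2, 15 = 7·2 + 1; back-substituting gives 1 = 25·32 − 17·47, so 32⁻¹ ≡ 25 (mod 47).
Then y ↦ 25(y − 10) is a two-sided inverse to h, so every y ∈ ℤ/47ℤ has a preimage.
Thus h is bijective.
Since h is bijective, we compute h⁻¹(5): solve 32x + 10 ≡ 5 (mod 47), i.e. 32x ≡ 42 (mod 47).
Multiplying by 32⁻¹ = 25 gives x ≡ 25·42 = 1050 = 22·47 + 16 ≡ 16 (mod 47).
Check: h(16) = 32·16 + 10 = 522 = 11·47 + 5 ≡ 5 (mod 47).

16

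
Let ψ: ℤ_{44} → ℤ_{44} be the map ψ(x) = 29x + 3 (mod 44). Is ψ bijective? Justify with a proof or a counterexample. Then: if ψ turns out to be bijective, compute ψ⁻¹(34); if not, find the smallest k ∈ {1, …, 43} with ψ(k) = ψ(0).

39

Suppose ψ(s) = ψ(t) in ℤ_{44}. Then 29s + 3 ≡ 29t + 3 (mod 44), thus 29(s − t) ≡ 0 (mod 44).
Since gcd(29, 44) = 1, 29 is invertible modulo 44, therefore s − t ≡ 0 (mod 44), i.e. s = t.
We now compute 29⁻¹ mod 44 explicitly. Euclid's algorithm: 44 = 1·29 + 15, 29 = 1·15 + 14, 15 = 1·14 + 1; back-substituting gives 1 = 41·29 − 27·44, so 29⁻¹ ≡ 41 (mod 44).
For any y ∈ ℤ_{44}, x = 41(y − 3) mod 44 satisfies ψ(x) = 29·41(y − 3) + 3 ≡ y (since 29·41 ≡ 1 mod 44). So every y has a preimage.
Therefore ψ is bijective.
Since ψ is bijective, we find ψ⁻¹(34): we need 29x ≡ 34 − 3 ≡ 31 (mod 44). Using 29⁻¹ = 41: x ≡ 41·31 = 1271 = 28·44 + 39, so x = 39.
Check: ψ(39) = 29·39 + 3 = 1134 = 25·44 + 34 ≡ 34 (mod 44).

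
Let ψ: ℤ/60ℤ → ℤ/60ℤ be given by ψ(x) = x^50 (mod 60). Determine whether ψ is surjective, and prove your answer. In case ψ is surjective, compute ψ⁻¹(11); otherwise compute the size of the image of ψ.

12

ψ(2): Repeated squaring mod 60: 2^1 ≡ 2, 2^2 ≡ 2² = 4, 2^4 ≡ 4² = 16, 2^8 ≡ 16² = 256 ≡ 16, 2^16 ≡ 16² = 256 ≡ 16, 2^32 ≡ 16² = 256 ≡ 16. Since 50 = 32 + 16 + 2, 2^50 ≡ 16·16·4: 16·16 = 256 ≡ 16, then 16·4 = 64 ≡ 4. So 2^50 ≡ 4 (mod 60).
ψ(8): Repeated squaring mod 60: 8^1 ≡ 8, 8^2 ≡ 8² = 64 ≡ 4, 8^4 ≡ 4² = 16, 8^8 ≡ 16² = 256 ≡ 16, 8^16 ≡ 16² = 256 ≡ 16, 8^32 ≡ 16² = 256 ≡ 16. Since 50 = 32 + 16 + 2, 8^50 ≡ 16·16·4: 16·16 = 256 ≡ 16, then 16·4 = 64 ≡ 4. So 8^50 ≡ 4 (mod 60).
So ψ(2) = ψ(8) = 4 while 2 ≠ 8, so ψ is not injective.
A non-injective map from the 60-element set ℤ/60ℤ to itself takes at most 59 distinct values, so it cannot be surjective. Thus ψ is not surjective.
Since ψ is not surjective, we determine |image(ψ)|. Computing x^50 mod 60 for each x (by repeated squaring, reducing mod 60 at every step), the values ψ(0), ψ(1), …, ψ(59) are: 0, 1, 4, 9, 16, 25, 36, 49, 4, 21, 40, 1, 24, 49, 16, 45, 16, 49, 24, 1, 40, 21, 4, 49, 36, 25, 16, 9, 4, 1, 0, 1, 4, 9, 16, 25, 36, 49, 4, 21, 40, 1, 24, 49, 16, 45, 16, 49, 24, 1, 40, 21, 4, 49, 36, 25, 16, 9, 4, 1.
The distinct values are {0, 1, 4, 9, 16, 21, 24, 25, 36, 40, 45, 49}; there are 12 of them.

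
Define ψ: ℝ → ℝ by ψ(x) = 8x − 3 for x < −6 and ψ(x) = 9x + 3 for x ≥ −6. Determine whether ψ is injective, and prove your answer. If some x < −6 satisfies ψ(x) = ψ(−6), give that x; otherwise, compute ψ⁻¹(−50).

-53/9

Both pieces are strictly increasing (slopes 8 and 9), so each is injective on its own interval.
The left piece maps (−∞, −6) onto (−∞, −51); the right piece maps [−6, ∞) onto [−51, ∞).
These images are disjoint, so no value is attained by both pieces. So ψ is injective.
Because the two images are disjoint, no x < −6 has ψ(x) = ψ(−6), so we compute ψ⁻¹(−50): −50 lies in [−51, ∞), so solve 9x + 3 = −50: x = (−50 − 3)/9 = −53/9.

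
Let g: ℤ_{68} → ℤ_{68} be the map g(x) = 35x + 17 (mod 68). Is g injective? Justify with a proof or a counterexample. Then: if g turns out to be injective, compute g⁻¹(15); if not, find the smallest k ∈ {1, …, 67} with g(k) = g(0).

66

By definition, injectivity means: for all u, v in the domain, g(u) = g(v) implies u = v.
If g(u) = g(v), then 35u ≡ 35v (mod 68). Because gcd(35, 68) = 1, we may cancel 35 to get u ≡ v (mod 68).
Thus g is injective.
We now compute 35⁻¹ mod 68 explicitly. Euclid's algorithm: 68 = 1·35 + 33, 35 = 1·33 + 2, 33 = 16·2 + 1; back-substituting gives 1 = 35·35 − 18·68, so 35⁻¹ ≡ 35 (mod 68).
Since g is injective, we compute g⁻¹(15): solve 35x + 17 ≡ 15 (mod 68), i.e. 35x ≡ 66 (mod 68).
Multiplying by 35⁻¹ = 35 gives x ≡ 35·66 = 2310 = 33·68 + 66 ≡ 66 (mod 68).
Check: g(66) = 35·66 + 17 = 2327 = 34·68 + 15 ≡ 15 (mod 68).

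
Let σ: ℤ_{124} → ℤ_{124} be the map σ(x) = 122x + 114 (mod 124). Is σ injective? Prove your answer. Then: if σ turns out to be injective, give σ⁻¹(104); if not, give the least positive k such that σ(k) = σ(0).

62

We have gcd(122, 124) = 2 > 1. Taking s = 0 and t = 62: σ(0) = 114 and σ(62) = 122·62 + 114 = 7678 ≡ 114 (mod 124).
So σ(0) = σ(62) while 0 ≠ 62, so σ is not injective.
Since σ is not injective, we find the least positive k with σ(k) = σ(0): this means 122k ≡ 0 (mod 124), i.e. 124 ∣ 122k. Since gcd(122, 124) = 2, dividing through by 2 this holds exactly when 62 ∣ 61k, and as gcd(61, 62) = 1, exactly when 62 ∣ k.
The smallest positive such k is 62.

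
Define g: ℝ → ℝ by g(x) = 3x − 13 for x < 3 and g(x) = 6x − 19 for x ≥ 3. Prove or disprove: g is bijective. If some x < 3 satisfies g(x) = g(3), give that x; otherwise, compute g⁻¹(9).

Both pieces are strictly increasing (slopes 3 and 6), so each is injective on its own interval.
The left piece maps (−∞, 3) onto (−∞, −4); the right piece maps [3, ∞) onto [−1, ∞).
The images leave a gap (−4 has no preimage), so g is not surjective, hence not bijective.
Because the two images are disjoint, no x < 3 has g(x) = g(3), so we compute g⁻¹(9): 9 lies in [−1, ∞), so solve 6x − 19 = 9: x = (9 + 19)/6 = 14/3.

14/3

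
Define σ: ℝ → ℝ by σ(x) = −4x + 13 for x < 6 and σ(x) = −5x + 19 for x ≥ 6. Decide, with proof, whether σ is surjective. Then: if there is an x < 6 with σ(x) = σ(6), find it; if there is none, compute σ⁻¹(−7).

Both pieces are strictly decreasing (slopes −4 and −5), so each is injective on its own interval.
The left piece maps (−∞, 6) onto (−11, ∞); the right piece maps [6, ∞) onto (−∞, −11].
These images together cover ℝ, so σ is surjective.
Because the two images are disjoint, no x < 6 has σ(x) = σ(6), so we compute σ⁻¹(−7): −7 lies in (−11, ∞), so solve −4x + 13 = −7: x = (−7 − 13)/(−4) = 5.

5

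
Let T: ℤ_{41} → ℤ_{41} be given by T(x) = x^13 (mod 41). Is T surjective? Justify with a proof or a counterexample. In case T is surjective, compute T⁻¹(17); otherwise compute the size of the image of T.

Since 41 is prime, the nonzero elements of ℤ_{41} form a cyclic group of order 40.
As gcd(13, 40) = 1, raising to the 13th power is a bijection on this group: if u^13 ≡ v^13 then (uv^{−1})^13 = 1, and the only element of order dividing gcd(13, 40) = 1 is 1, so u = v.
With T(0) = 0 this makes T injective on all of ℤ_{41}, hence bijective (finite equal-size domain and codomain). In particular T is surjective.
Since T is surjective, we find the preimage of 17. The inverse of x ↦ x^13 on (ℤ_{41})^× is x ↦ x^37, because 13·37 = 481 = 12·40 + 1 ≡ 1 (mod 40) and x^{40} = 1 for x ≠ 0 (Fermat). So T⁻¹(17) = 17^37 mod 41.
Repeated squaring mod 41: 17^1 ≡ 17, 17^2 ≡ 17² = 289 ≡ 2, 17^4 ≡ 2² = 4, 17^8 ≡ 4² = 16, 17^16 ≡ 16² = 256 ≡ 10, 17^32 ≡ 10² = 100 ≡ 18. Since 37 = 32 + 4 + 1, 17^37 ≡ 18·4·17: 18·4 = 72 ≡ 31, then 31·17 = 527 ≡ 35. So 17^37 ≡ 35 (mod 41).
Hence T⁻¹(17) = 35.

35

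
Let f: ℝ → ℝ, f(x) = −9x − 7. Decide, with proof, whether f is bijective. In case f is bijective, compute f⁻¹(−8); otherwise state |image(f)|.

1/9

Suppose f(u) = f(v). Then −9u − 7 = −9v − 7, hence −9u = −9v, hence u = v.
For any y ∈ ℝ, x = (y + 7)/(−9) satisfies f(x) = y.
Therefore f is bijective.
Since f is bijective, we compute f⁻¹(−8) = (−8 + 7)/(−9) = 1/9.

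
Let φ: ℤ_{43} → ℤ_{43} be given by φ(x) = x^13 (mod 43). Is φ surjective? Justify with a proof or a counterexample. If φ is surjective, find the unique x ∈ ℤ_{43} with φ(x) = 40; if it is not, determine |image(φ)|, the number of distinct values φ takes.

31

Since 43 is prime, the nonzero elements of ℤ_{43} form a cyclic group of order 42.
As gcd(13, 42) = 1, raising to the 13th power is a bijection on this group: if x_1^13 ≡ x_2^13 then (x_1x_2^{−1})^13 = 1, and the only element of order dividing gcd(13, 42) = 1 is 1, so x_1 = x_2.
With φ(0) = 0 this makes φ injective on all of ℤ_{43}, hence bijective (finite equal-size domain and codomain). In particular φ is surjective.
Since φ is surjective, we find the preimage of 40. The inverse of x ↦ x^13 on (ℤ_{43})^× is x ↦ x^13, because 13·13 = 169 = 4·42 + 1 ≡ 1 (mod 42) and x^{42} = 1 for x ≠ 0 (Fermat). So φ⁻¹(40) = 40^13 mod 43.
Repeated squaring mod 43: 40^1 ≡ 40, 40^2 ≡ 40² = 1600 ≡ 9, 40^4 ≡ 9² = 81 ≡ 38, 40^8 ≡ 38² = 1444 ≡ 25. Since 13 = 8 + 4 + 1, 40^13 ≡ 25·38·40: 25·38 = 950 ≡ 4, then 4·40 = 160 ≡ 31. So 40^13 ≡ 31 (mod 43).
Hence φ⁻¹(40) = 31.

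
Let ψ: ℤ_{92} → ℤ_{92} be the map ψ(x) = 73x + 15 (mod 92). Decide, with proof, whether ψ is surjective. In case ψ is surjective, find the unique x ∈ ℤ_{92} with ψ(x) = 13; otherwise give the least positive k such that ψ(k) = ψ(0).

34

Since gcd(73, 92) = 1, 73 is invertible modulo 92. Euclid's algorithm: 92 = 1·73 + 19, 73 = 3·19 + 16, 19 = 1·16 + 3, 16 = 5·3 + 1; back-substituting gives 1 = 29·73 − 23·92, so 73⁻¹ ≡ 29 (mod 92).
For any y ∈ ℤ_{92}, x = 29(y − 15) mod 92 satisfies ψ(x) = 73·29(y − 15) + 15 ≡ y (since 73·29 ≡ 1 mod 92). So every y has a preimage.
Thus ψ is surjective.
Since ψ is surjective, we find ψ⁻¹(13): we need 73x ≡ 13 − 15 ≡ 90 (mod 92). Using 73⁻¹ = 29: x ≡ 29·90 = 2610 = 28·92 + 34, so x = 34.
Check: ψ(34) = 73·34 + 15 = 2497 = 27·92 + 13 ≡ 13 (mod 92).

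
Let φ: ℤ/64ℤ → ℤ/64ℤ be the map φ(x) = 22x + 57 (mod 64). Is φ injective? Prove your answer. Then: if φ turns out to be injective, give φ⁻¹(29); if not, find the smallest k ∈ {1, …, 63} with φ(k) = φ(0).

We have gcd(22, 64) = 2 > 1. Taking s = 0 and t = 32: φ(0) = 57 and φ(32) = 22·32 + 57 = 761 ≡ 57 (mod 64).
So φ(0) = φ(32) while 0 ≠ 32, so φ is not injective.
Since φ is not injective, we find the least positive k with φ(k) = φ(0): this means 22k ≡ 0 (mod 64), i.e. 64 ∣ 22k. Since gcd(22, 64) = 2, dividing through by 2 this holds exactly when 32 ∣ 11k, and as gcd(11, 32) = 1, exactly when 32 ∣ k.
The smallest positive such k is 32.

32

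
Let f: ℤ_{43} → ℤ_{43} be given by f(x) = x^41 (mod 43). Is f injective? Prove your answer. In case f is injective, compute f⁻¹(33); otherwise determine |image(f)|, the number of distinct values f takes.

30

Since 43 is prime, the nonzero elements of ℤ_{43} form a cyclic group of order 42.
As gcd(41, 42) = 1, raising to the 41st power is a bijection on this group: if x_1^41 ≡ x_2^41 then (x_1x_2^{−1})^41 = 1, and the only element of order dividing gcd(41, 42) = 1 is 1, so x_1 = x_2.
With f(0) = 0 this makes f injective on all of ℤ_{43}, hence bijective (finite equal-size domain and codomain). In particular f is injective.
Since f is injective, we find the preimage of 33. The inverse of x ↦ x^41 on (ℤ_{43})^× is x ↦ x^41, because 41·41 = 1681 = 40·42 + 1 ≡ 1 (mod 42) and x^{42} = 1 for x ≠ 0 (Fermat). So f⁻¹(33) = 33^41 mod 43.
Repeated squaring mod 43: 33^1 ≡ 33, 33^2 ≡ 33² = 1089 ≡ 14, 33^4 ≡ 14² = 196 ≡ 24, 33^8 ≡ 24² = 576 ≡ 17, 33^16 ≡ 17² = 289 ≡ 31, 33^32 ≡ 31² = 961 ≡ 15. Since 41 = 32 + 8 + 1, 33^41 ≡ 15·17·33: 15·17 = 255 ≡ 40, then 40·33 = 1320 ≡ 30. So 33^41 ≡ 30 (mod 43).
Hence f⁻¹(33) = 30.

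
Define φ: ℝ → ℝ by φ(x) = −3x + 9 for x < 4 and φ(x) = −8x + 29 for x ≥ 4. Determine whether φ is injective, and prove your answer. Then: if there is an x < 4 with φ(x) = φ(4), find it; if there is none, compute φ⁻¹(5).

Both pieces are strictly decreasing (slopes −3 and −8), so each is injective on its own interval.
The left piece maps (−∞, 4) onto (−3, ∞); the right piece maps [4, ∞) onto (−∞, −3].
These images are disjoint, so no value is attained by both pieces. Hence φ is injective.
Because the two images are disjoint, no x < 4 has φ(x) = φ(4), so we compute φ⁻¹(5): 5 lies in (−3, ∞), so solve −3x + 9 = 5: x = (5 − 9)/(−3) = 4/3.

4/3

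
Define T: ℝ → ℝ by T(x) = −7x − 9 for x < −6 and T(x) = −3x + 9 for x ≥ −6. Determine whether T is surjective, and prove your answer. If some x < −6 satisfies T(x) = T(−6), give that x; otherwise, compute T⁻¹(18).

Both pieces are strictly decreasing (slopes −7 and −3), so each is injective on its own interval.
The left piece maps (−∞, −6) onto (33, ∞); the right piece maps [−6, ∞) onto (−∞, 27].
The union (33, ∞) ∪ (−∞, 27] omits the interval between 33 and 27; in particular 33 has no preimage. So T is not surjective.
Because the two images are disjoint, no x < −6 has T(x) = T(−6), so we compute T⁻¹(18): 18 lies in (−∞, 27], so solve −3x + 9 = 18: x = (18 − 9)/(−3) = −3.

-3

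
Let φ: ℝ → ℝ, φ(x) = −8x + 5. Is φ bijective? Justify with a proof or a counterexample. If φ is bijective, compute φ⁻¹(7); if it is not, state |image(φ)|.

Recall: φ is injective when φ(x_1) = φ(x_2) forces x_1 = x_2.
Suppose φ(x_1) = φ(x_2). Then −8x_1 + 5 = −8x_2 + 5, therefore −8x_1 = −8x_2, thus x_1 = x_2.
For any y ∈ ℝ, x = (y − 5)/(−8) satisfies φ(x) = y.
So φ is bijective.
Since φ is bijective, we compute φ⁻¹(7) = (7 − 5)/(−8) = −1/4.

-1/4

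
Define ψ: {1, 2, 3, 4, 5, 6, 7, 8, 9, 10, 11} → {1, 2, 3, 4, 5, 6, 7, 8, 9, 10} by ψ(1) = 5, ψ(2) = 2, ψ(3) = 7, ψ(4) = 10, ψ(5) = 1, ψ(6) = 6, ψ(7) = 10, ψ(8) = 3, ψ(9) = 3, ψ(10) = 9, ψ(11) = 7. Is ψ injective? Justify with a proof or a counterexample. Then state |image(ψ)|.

8

ψ(4) = 10 = ψ(7) with 4 ≠ 7, so ψ is not injective.
The image of ψ is {1, 2, 3, 5, 6, 7, 9, 10}, which has 8 elements.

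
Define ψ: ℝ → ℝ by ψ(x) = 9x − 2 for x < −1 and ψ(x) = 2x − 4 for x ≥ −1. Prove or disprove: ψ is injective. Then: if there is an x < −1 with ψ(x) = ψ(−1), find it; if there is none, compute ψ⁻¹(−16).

Both pieces are strictly increasing (slopes 9 and 2), so each is injective on its own interval.
The left piece maps (−∞, −1) onto (−∞, −11); the right piece maps [−1, ∞) onto [−6, ∞).
These images are disjoint, so no value is attained by both pieces. Hence ψ is injective.
Because the two images are disjoint, no x < −1 has ψ(x) = ψ(−1), so we compute ψ⁻¹(−16): −16 lies in (−∞, −11), so solve 9x − 2 = −16: x = (−16 + 2)/9 = −14/9.

-14/9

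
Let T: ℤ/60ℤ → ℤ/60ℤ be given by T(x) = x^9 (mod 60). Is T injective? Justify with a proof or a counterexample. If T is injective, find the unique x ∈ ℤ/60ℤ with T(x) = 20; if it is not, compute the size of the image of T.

T(0) = 0^9 = 0.
T(30): Repeated squaring mod 60: 30^1 ≡ 30, 30^2 ≡ 30² = 900 ≡ 0, 30^4 ≡ 0² = 0, 30^8 ≡ 0² = 0. Since 9 = 8 + 1, 30^9 ≡ 0·30: 0·30 = 0. So 30^9 ≡ 0 (mod 60).
So T(0) = T(30) = 0 while 0 ≠ 30, hence T is not injective.
Since T is not injective, we determine |image(T)|. Computing x^9 mod 60 for each x (by repeated squaring, reducing mod 60 at every step), the values T(0), T(1), …, T(59) are: 0, 1, 32, 3, 4, 5, 36, 7, 8, 9, 40, 11, 12, 13, 44, 15, 16, 17, 48, 19, 20, 21, 52, 23, 24, 25, 56, 27, 28, 29, 0, 31, 32, 33, 4, 35, 36, 37, 8, 39, 40, 41, 12, 43, 44, 45, 16, 47, 48, 49, 20, 51, 52, 53, 24, 55, 56, 57, 28, 59.
The distinct values are {0, 1, 3, 4, 5, 7, 8, 9, 11, 12, 13, 15, 16, 17, 19, 20, 21, 23, 24, 25, 27, 28, 29, 31, 32, 33, 35, 36, 37, 39, 40, 41, 43, 44, 45, 47, 48, 49, 51, 52, 53, 55, 56, 57, 59}; there are 45 of them.

45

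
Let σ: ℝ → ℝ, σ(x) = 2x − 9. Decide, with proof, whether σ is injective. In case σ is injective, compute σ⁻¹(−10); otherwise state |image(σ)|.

Suppose σ(u) = σ(v). Then 2u − 9 = 2v − 9, thus 2u = 2v, so u = v.
Therefore σ is injective.
Since σ is injective, we compute σ⁻¹(−10) = (−10 + 9)/2 = −1/2.

-1/2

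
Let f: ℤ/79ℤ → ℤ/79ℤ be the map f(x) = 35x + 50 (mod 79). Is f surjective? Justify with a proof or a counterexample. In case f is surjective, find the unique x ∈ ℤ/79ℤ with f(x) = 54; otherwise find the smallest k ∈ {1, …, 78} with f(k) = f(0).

Recall: f is surjective if every y in the codomain equals f(x) for some x in the domain.
Since gcd(35, 79) = 1, 35 is invertible modulo 79. Euclid's algorithm: 79 = 2·35 + 9, 35 = 3·9 + 8, 9 = 1·8 + 1; back-substituting gives 1 = 70·35 − 31·79, so 35⁻¹ ≡ 70 (mod 79).
Then y ↦ 70(y − 50) is a two-sided inverse to f, so every y ∈ ℤ/79ℤ has a preimage.
Hence f is surjective.
Since f is surjective, we find f⁻¹(54): we need 35x ≡ 54 − 50 ≡ 4 (mod 79). Using 35⁻¹ = 70: x ≡ 70·4 = 280 = 3·79 + 43, so x = 43.
Check: f(43) = 35·43 + 50 = 1555 = 19·79 + 54 ≡ 54 (mod 79).

43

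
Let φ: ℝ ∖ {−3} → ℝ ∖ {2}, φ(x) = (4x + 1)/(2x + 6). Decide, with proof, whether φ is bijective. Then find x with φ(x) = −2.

Suppose φ(x_1) = φ(x_2). Cross-multiplying: (4x_1 + 1)(2x_2 + 6) = (4x_2 + 1)(2x_1 + 6).
Expanding both sides and cancelling the symmetric terms leaves 22·(x_1 − x_2) = 0. Since 22 ≠ 0, x_1 = x_2. Therefore φ is injective.
For any y ≠ 2, solving y(2x + 6) = 4x + 1 for x gives a well-defined x ≠ −3. So φ is surjective.
Therefore φ is bijective.
Solving φ(x) = −2: cross-multiplying gives 4x + 1 = −2(2x + 6), which rearranges to 8x = −13, so x = −13/8.

-13/8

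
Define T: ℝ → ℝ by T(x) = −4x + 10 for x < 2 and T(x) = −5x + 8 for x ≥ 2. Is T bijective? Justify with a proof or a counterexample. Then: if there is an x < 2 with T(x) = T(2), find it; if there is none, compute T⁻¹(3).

Both pieces are strictly decreasing (slopes −4 and −5), so each is injective on its own interval.
The left piece maps (−∞, 2) onto (2, ∞); the right piece maps [2, ∞) onto (−∞, −2].
The images leave a gap (2 has no preimage), so T is not surjective, hence not bijective.
Because the two images are disjoint, no x < 2 has T(x) = T(2), so we compute T⁻¹(3): 3 lies in (2, ∞), so solve −4x + 10 = 3: x = (3 − 10)/(−4) = 7/4.

7/4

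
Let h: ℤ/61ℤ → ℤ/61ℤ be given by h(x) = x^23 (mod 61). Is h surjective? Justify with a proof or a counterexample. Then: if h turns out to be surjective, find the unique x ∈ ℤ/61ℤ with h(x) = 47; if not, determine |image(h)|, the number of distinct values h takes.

Since 61 is prime, the nonzero elements of ℤ/61ℤ form a cyclic group of order 60.
As gcd(23, 60) = 1, raising to the 23rd power is a bijection on this group: if s^23 ≡ t^23 then (st^{−1})^23 = 1, and the only element of order dividing gcd(23, 60) = 1 is 1, so s = t.
With h(0) = 0 this makes h injective on all of ℤ/61ℤ, hence bijective (finite equal-size domain and codomain). In particular h is surjective.
Since h is surjective, we find the preimage of 47. The inverse of x ↦ x^23 on (ℤ/61ℤ)^× is x ↦ x^47, because 23·47 = 1081 = 18·60 + 1 ≡ 1 (mod 60) and x^{60} = 1 for x ≠ 0 (Fermat). So h⁻¹(47) = 47^47 mod 61.
Repeated squaring mod 61: 47^1 ≡ 47, 47^2 ≡ 47² = 2209 ≡ 13, 47^4 ≡ 13² = 169 ≡ 47, 47^8 ≡ 47² = 2209 ≡ 13, 47^16 ≡ 13² = 169 ≡ 47, 47^32 ≡ 47² = 2209 ≡ 13. Since 47 = 32 + 8 + 4 + 2 + 1, 47^47 ≡ 13·13·47·13·47: 13·13 = 169 ≡ 47, then 47·47 = 2209 ≡ 13, then 13·13 = 169 ≡ 47, then 47·47 = 2209 ≡ 13. So 47^47 ≡ 13 (mod 61).
Hence h⁻¹(47) = 13.

13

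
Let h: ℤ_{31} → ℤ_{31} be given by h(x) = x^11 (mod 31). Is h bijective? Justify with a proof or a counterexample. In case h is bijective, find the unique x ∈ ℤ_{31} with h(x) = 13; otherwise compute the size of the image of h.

Since 31 is prime, the nonzero elements of ℤ_{31} form a cyclic group of order 30.
As gcd(11, 30) = 1, raising to the 11th power is a bijection on this group: if x_1^11 ≡ x_2^11 then (x_1x_2^{−1})^11 = 1, and the only element of order dividing gcd(11, 30) = 1 is 1, so x_1 = x_2.
With h(0) = 0 this makes h injective on all of ℤ_{31}, hence bijective (finite equal-size domain and codomain). In particular h is bijective.
Since h is bijective, we find the preimage of 13. The inverse of x ↦ x^11 on (ℤ_{31})^× is x ↦ x^11, because 11·11 = 121 = 4·30 + 1 ≡ 1 (mod 30) and x^{30} = 1 for x ≠ 0 (Fermat). So h⁻¹(13) = 13^11 mod 31.
Repeated squaring mod 31: 13^1 ≡ 13, 13^2 ≡ 13² = 169 ≡ 14, 13^4 ≡ 14² = 196 ≡ 10, 13^8 ≡ 10² = 100 ≡ 7. Since 11 = 8 + 2 + 1, 13^11 ≡ 7·14·13: 7·14 = 98 ≡ 5, then 5·13 = 65 ≡ 3. So 13^11 ≡ 3 (mod 31).
Hence h⁻¹(13) = 3.

3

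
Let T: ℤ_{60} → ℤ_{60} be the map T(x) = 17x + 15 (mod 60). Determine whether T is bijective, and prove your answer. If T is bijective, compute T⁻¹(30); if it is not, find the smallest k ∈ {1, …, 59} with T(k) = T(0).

15

Suppose T(x_1) = T(x_2) in ℤ_{60}. Then 17x_1 + 15 ≡ 17x_2 + 15 (mod 60), hence 17(x_1 − x_2) ≡ 0 (mod 60).
Since gcd(17, 60) = 1, 17 is invertible modulo 60, thus x_1 − x_2 ≡ 0 (mod 60), i.e. x_1 = x_2.
We now compute 17⁻¹ mod 60 explicitly. Euclid's algorithm: 60 = 3·17 + 9, 17 = 1·9 + 8, 9 = 1·8 + 1; back-substituting gives 1 = 53·17 − 15·60, so 17⁻¹ ≡ 53 (mod 60).
Then y ↦ 53(y − 15) is a two-sided inverse to T, so every y ∈ ℤ_{60} has a preimage.
Therefore T is bijective.
Since T is bijective, we find T⁻¹(30): we need 17x ≡ 30 − 15 ≡ 15 (mod 60). Using 17⁻¹ = 53: x ≡ 53·15 = 795 = 13·60 + 15, so x = 15.
Check: T(15) = 17·15 + 15 = 270 = 4·60 + 30 ≡ 30 (mod 60).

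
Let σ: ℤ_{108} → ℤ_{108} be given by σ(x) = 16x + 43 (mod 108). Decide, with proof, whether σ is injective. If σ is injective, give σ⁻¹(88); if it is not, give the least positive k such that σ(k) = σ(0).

27

By definition, σ is injective if σ(a) = σ(b) implies a = b.
We have gcd(16, 108) = 4 > 1. Taking a = 0 and b = 27: σ(0) = 43 and σ(27) = 16·27 + 43 = 475 ≡ 43 (mod 108).
So σ(0) = σ(27) while 0 ≠ 27, so σ is not injective.
Since σ is not injective, we find the least positive k with σ(k) = σ(0): this means 16k ≡ 0 (mod 108), i.e. 108 ∣ 16k. Since gcd(16, 108) = 4, dividing through by 4 this holds exactly when 27 ∣ 4k, and as gcd(4, 27) = 1, exactly when 27 ∣ k.
The smallest positive such k is 27.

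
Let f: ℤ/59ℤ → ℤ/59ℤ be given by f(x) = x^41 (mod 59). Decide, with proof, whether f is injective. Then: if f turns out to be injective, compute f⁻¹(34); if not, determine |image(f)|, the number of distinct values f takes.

2

Since 59 is prime, the nonzero elements of ℤ/59ℤ form a cyclic group of order 58.
As gcd(41, 58) = 1, raising to the 41st power is a bijection on this group: if x_1^41 ≡ x_2^41 then (x_1x_2^{−1})^41 = 1, and the only element of order dividing gcd(41, 58) = 1 is 1, so x_1 = x_2.
With f(0) = 0 this makes f injective on all of ℤ/59ℤ, hence bijective (finite equal-size domain and codomain). In particular f is injective.
Since f is injective, we find the preimage of 34. The inverse of x ↦ x^41 on (ℤ/59ℤ)^× is x ↦ x^17, because 41·17 = 697 = 12·58 + 1 ≡ 1 (mod 58) and x^{58} = 1 for x ≠ 0 (Fermat). So f⁻¹(34) = 34^17 mod 59.
Repeated squaring mod 59: 34^1 ≡ 34, 34^2 ≡ 34² = 1156 ≡ 35, 34^4 ≡ 35² = 1225 ≡ 45, 34^8 ≡ 45² = 2025 ≡ 19, 34^16 ≡ 19² = 361 ≡ 7. Since 17 = 16 + 1, 34^17 ≡ 7·34: 7·34 = 238 ≡ 2. So 34^17 ≡ 2 (mod 59).
Hence f⁻¹(34) = 2.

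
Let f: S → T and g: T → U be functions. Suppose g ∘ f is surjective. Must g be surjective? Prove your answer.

surjective

Let c ∈ U. Since g ∘ f is surjective, some a ∈ S has g(f(a)) = c. Then b = f(a) ∈ T satisfies g(b) = c. So g is surjective.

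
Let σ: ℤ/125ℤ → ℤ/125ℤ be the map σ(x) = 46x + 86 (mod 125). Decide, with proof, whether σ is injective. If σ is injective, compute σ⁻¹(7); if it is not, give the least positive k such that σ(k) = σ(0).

Suppose σ(s) = σ(t) in ℤ/125ℤ. Then 46s + 86 ≡ 46t + 86 (mod 125), therefore 46(s − t) ≡ 0 (mod 125).
Since gcd(46, 125) = 1, 46 is invertible modulo 125, so s − t ≡ 0 (mod 125), i.e. s = t.
Thus σ is injective.
We now compute 46⁻¹ mod 125 explicitly. Euclid's algorithm: 125 = 2·46 + 33, 46 = 1·33 + 13, 33 = 2·13 + 7, 13 = 1·7 + 6, 7 = 1·6 + 1; back-substituting gives 1 = 106·46 − 39·125, so 46⁻¹ ≡ 106 (mod 125).
Since σ is injective, we compute σ⁻¹(7): solve 46x + 86 ≡ 7 (mod 125), i.e. 46x ≡ 46 (mod 125).
Multiplying by 46⁻¹ = 106 gives x ≡ 106·46 = 4876 = 39·125 + 1 ≡ 1 (mod 125).
Check: σ(1) = 46·1 + 86 = 132 = 1·125 + 7 ≡ 7 (mod 125).

1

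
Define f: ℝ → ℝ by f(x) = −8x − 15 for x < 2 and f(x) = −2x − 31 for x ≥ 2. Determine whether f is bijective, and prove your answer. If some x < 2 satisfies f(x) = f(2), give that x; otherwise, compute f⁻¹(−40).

9/2

Both pieces are strictly decreasing (slopes −8 and −2), so each is injective on its own interval.
The left piece maps (−∞, 2) onto (−31, ∞); the right piece maps [2, ∞) onto (−∞, −35].
The images leave a gap (−31 has no preimage), so f is not surjective, hence not bijective.
Because the two images are disjoint, no x < 2 has f(x) = f(2), so we compute f⁻¹(−40): −40 lies in (−∞, −35], so solve −2x − 31 = −40: x = (−40 + 31)/(−2) = 9/2.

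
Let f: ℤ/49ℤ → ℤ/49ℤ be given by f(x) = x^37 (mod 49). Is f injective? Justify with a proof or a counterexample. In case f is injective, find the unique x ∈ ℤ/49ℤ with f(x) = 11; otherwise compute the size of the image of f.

43

f(0) = 0^37 = 0.
f(7): Repeated squaring mod 49: 7^1 ≡ 7, 7^2 ≡ 7² = 49 ≡ 0, 7^4 ≡ 0² = 0, 7^8 ≡ 0² = 0, 7^16 ≡ 0² = 0, 7^32 ≡ 0² = 0. Since 37 = 32 + 4 + 1, 7^37 ≡ 0·0·7: 0·0 = 0, then 0·7 = 0. So 7^37 ≡ 0 (mod 49).
So f(0) = f(7) = 0 while 0 ≠ 7, so f is not injective.
Since f is not injective, we determine |image(f)|. Computing x^37 mod 49 for each x (by repeated squaring, reducing mod 49 at every step), the values f(0), f(1), …, f(48) are: 0, 1, 23, 24, 39, 40, 13, 0, 15, 37, 38, 4, 5, 27, 0, 29, 2, 3, 18, 19, 41, 0, 43, 16, 17, 32, 33, 6, 0, 8, 30, 31, 46, 47, 20, 0, 22, 44, 45, 11, 12, 34, 0, 36, 9, 10, 25, 26, 48.
The distinct values are {0, 1, 2, 3, 4, 5, 6, 8, 9, 10, 11, 12, 13, 15, 16, 17, 18, 19, 20, 22, 23, 24, 25, 26, 27, 29, 30, 31, 32, 33, 34, 36, 37, 38, 39, 40, 41, 43, 44, 45, 46, 47, 48}; there are 43 of them.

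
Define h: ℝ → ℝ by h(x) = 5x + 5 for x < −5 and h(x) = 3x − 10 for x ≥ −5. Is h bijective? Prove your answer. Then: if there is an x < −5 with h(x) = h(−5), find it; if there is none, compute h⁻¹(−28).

-6

Both pieces are strictly increasing (slopes 5 and 3), so each is injective on its own interval.
The left piece maps (−∞, −5) onto (−∞, −20); the right piece maps [−5, ∞) onto [−25, ∞).
These images overlap. In particular h(−5) = −25 (right piece), and solving 5x + 5 = −25 on the left piece gives x = −6 < −5.
So h(−6) = h(−5) with −6 ≠ −5, and h is not injective, hence not bijective. This x = −6 is the requested value below −5.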